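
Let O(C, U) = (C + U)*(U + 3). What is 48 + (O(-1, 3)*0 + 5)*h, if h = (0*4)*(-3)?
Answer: 48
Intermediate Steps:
O(C, U) = (3 + U)*(C + U) (O(C, U) = (C + U)*(3 + U) = (3 + U)*(C + U))
h = 0 (h = 0*(-3) = 0)
48 + (O(-1, 3)*0 + 5)*h = 48 + ((3² + 3*(-1) + 3*3 - 1*3)*0 + 5)*0 = 48 + ((9 - 3 + 9 - 3)*0 + 5)*0 = 48 + (12*0 + 5)*0 = 48 + (0 + 5)*0 = 48 + 5*0 = 48 + 0 = 48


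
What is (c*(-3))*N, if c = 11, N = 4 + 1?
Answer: -165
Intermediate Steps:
N = 5
(c*(-3))*N = (11*(-3))*5 = -33*5 = -165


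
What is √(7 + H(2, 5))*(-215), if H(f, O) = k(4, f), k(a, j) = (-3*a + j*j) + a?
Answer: -215*√3 ≈ -372.39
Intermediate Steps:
k(a, j) = j² - 2*a (k(a, j) = (-3*a + j²) + a = (j² - 3*a) + a = j² - 2*a)
H(f, O) = -8 + f² (H(f, O) = f² - 2*4 = f² - 8 = -8 + f²)
√(7 + H(2, 5))*(-215) = √(7 + (-8 + 2²))*(-215) = √(7 + (-8 + 4))*(-215) = √(7 - 4)*(-215) = √3*(-215) = -215*√3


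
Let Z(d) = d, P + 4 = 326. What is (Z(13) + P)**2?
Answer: 112225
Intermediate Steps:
P = 322 (P = -4 + 326 = 322)
(Z(13) + P)**2 = (13 + 322)**2 = 335**2 = 112225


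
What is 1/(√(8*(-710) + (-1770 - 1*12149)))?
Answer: -I*√19599/19599 ≈ -0.007143*I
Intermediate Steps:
1/(√(8*(-710) + (-1770 - 1*12149))) = 1/(√(-5680 + (-1770 - 12149))) = 1/(√(-5680 - 13919)) = 1/(√(-19599)) = 1/(I*√19599) = -I*√19599/19599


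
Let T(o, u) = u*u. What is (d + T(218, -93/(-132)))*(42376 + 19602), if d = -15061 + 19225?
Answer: 249847727885/968 ≈ 2.5811e+8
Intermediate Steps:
T(o, u) = u**2
d = 4164
(d + T(218, -93/(-132)))*(42376 + 19602) = (4164 + (-93/(-132))**2)*(42376 + 19602) = (4164 + (-93*(-1/132))**2)*61978 = (4164 + (31/44)**2)*61978 = (4164 + 961/1936)*61978 = (8062465/1936)*61978 = 249847727885/968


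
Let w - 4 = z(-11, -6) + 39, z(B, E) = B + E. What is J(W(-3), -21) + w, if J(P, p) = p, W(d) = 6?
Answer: 5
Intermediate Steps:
w = 26 (w = 4 + ((-11 - 6) + 39) = 4 + (-17 + 39) = 4 + 22 = 26)
J(W(-3), -21) + w = -21 + 26 = 5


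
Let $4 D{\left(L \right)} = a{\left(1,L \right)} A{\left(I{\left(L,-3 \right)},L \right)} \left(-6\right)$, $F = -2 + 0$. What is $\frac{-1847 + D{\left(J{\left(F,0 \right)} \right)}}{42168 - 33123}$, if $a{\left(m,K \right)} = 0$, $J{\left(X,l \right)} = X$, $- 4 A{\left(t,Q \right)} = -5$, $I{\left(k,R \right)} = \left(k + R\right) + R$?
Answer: $- \frac{1847}{9045} \approx -0.2042$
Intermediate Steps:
$F = -2$
$I{\left(k,R \right)} = k + 2 R$ ($I{\left(k,R \right)} = \left(R + k\right) + R = k + 2 R$)
$A{\left(t,Q \right)} = \frac{5}{4}$ ($A{\left(t,Q \right)} = \left(- \frac{1}{4}\right) \left(-5\right) = \frac{5}{4}$)
$D{\left(L \right)} = 0$ ($D{\left(L \right)} = \frac{0 \cdot \frac{5}{4} \left(-6\right)}{4} = \frac{0 \left(-6\right)}{4} = \frac{1}{4} \cdot 0 = 0$)
$\frac{-1847 + D{\left(J{\left(F,0 \right)} \right)}}{42168 - 33123} = \frac{-1847 + 0}{42168 - 33123} = - \frac{1847}{9045}$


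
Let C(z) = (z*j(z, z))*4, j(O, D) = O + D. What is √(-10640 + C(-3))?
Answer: 2*I*√2642 ≈ 102.8*I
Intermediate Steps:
j(O, D) = D + O
C(z) = 8*z² (C(z) = (z*(z + z))*4 = (z*(2*z))*4 = (2*z²)*4 = 8*z²)
√(-10640 + C(-3)) = √(-10640 + 8*(-3)²) = √(-10640 + 8*9) = √(-10640 + 72) = √(-10568) = 2*I*√2642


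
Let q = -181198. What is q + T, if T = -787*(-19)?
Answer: -166245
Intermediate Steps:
T = 14953
q + T = -181198 + 14953 = -166245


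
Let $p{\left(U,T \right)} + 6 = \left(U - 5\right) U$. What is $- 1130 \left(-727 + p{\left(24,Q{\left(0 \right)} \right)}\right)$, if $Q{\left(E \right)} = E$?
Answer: $313010$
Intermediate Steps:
$p{\left(U,T \right)} = -6 + U \left(-5 + U\right)$ ($p{\left(U,T \right)} = -6 + \left(U - 5\right) U = -6 + \left(-5 + U\right) U = -6 + U \left(-5 + U\right)$)
$- 1130 \left(-727 + p{\left(24,Q{\left(0 \right)} \right)}\right) = - 1130 \left(-727 - \left(126 - 576\right)\right) = - 1130 \left(-727 - -450\right) = - 1130 \left(-727 + 450\right) = \left(-1130\right) \left(-277\right) = 313010$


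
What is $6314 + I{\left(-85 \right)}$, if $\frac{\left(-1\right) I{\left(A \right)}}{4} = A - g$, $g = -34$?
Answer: $6518$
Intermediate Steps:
$I{\left(A \right)} = -136 - 4 A$ ($I{\left(A \right)} = - 4 \left(A - -34\right) = - 4 \left(A + 34\right) = - 4 \left(34 + A\right) = -136 - 4 A$)
$6314 + I{\left(-85 \right)} = 6314 - -204 = 6314 + \left(-136 + 340\right) = 6314 + 204 = 6518$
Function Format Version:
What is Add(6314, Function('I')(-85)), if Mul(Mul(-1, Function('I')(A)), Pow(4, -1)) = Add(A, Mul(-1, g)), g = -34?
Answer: 6518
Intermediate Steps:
Function('I')(A) = Add(-136, Mul(-4, A)) (Function('I')(A) = Mul(-4, Add(A, Mul(-1, -34))) = Mul(-4, Add(A, 34)) = Mul(-4, Add(34, A)) = Add(-136, Mul(-4, A)))
Add(6314, Function('I')(-85)) = Add(6314, Add(-136, Mul(-4, -85))) = Add(6314, Add(-136, 340)) = Add(6314, 204) = 6518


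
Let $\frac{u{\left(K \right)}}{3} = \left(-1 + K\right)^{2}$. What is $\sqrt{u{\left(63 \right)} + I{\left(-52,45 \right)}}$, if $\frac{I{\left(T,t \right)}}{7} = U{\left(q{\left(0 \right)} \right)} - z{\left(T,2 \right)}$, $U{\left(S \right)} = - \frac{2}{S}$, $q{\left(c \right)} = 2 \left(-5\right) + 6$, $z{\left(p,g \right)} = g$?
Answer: $\frac{\sqrt{46086}}{2} \approx 107.34$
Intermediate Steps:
$q{\left(c \right)} = -4$ ($q{\left(c \right)} = -10 + 6 = -4$)
$u{\left(K \right)} = 3 \left(-1 + K\right)^{2}$
$I{\left(T,t \right)} = - \frac{21}{2}$ ($I{\left(T,t \right)} = 7 \left(- \frac{2}{-4} - 2\right) = 7 \left(\left(-2\right) \left(- \frac{1}{4}\right) - 2\right) = 7 \left(\frac{1}{2} - 2\right) = 7 \left(- \frac{3}{2}\right) = - \frac{21}{2}$)
$\sqrt{u{\left(63 \right)} + I{\left(-52,45 \right)}} = \sqrt{3 \left(-1 + 63\right)^{2} - \frac{21}{2}} = \sqrt{3 \cdot 62^{2} - \frac{21}{2}} = \sqrt{3 \cdot 3844 - \frac{21}{2}} = \sqrt{11532 - \frac{21}{2}} = \sqrt{\frac{23043}{2}} = \frac{\sqrt{46086}}{2}$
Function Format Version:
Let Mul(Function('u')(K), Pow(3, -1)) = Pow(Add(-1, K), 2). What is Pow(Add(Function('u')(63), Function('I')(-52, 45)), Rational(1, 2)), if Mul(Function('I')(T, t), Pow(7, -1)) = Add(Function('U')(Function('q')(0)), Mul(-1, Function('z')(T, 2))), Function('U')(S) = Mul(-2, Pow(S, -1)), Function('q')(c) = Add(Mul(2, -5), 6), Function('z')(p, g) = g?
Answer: Mul(Rational(1, 2), Pow(46086, Rational(1, 2))) ≈ 107.34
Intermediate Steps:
Function('q')(c) = -4 (Function('q')(c) = Add(-10, 6) = -4)
Function('u')(K) = Mul(3, Pow(Add(-1, K), 2))
Function('I')(T, t) = Rational(-21, 2) (Function('I')(T, t) = Mul(7, Add(Mul(-2, Pow(-4, -1)), Mul(-1, 2))) = Mul(7, Add(Mul(-2, Rational(-1, 4)), -2)) = Mul(7, Add(Rational(1, 2), -2)) = Mul(7, Rational(-3, 2)) = Rational(-21, 2))
Pow(Add(Function('u')(63), Function('I')(-52, 45)), Rational(1, 2)) = Pow(Add(Mul(3, Pow(Add(-1, 63), 2)), Rational(-21, 2)), Rational(1, 2)) = Pow(Add(Mul(3, Pow(62, 2)), Rational(-21, 2)), Rational(1, 2)) = Pow(Add(Mul(3, 3844), Rational(-21, 2)), Rational(1, 2)) = Pow(Add(11532, Rational(-21, 2)), Rational(1, 2)) = Pow(Rational(23043, 2), Rational(1, 2)) = Mul(Rational(1, 2), Pow(46086, Rational(1, 2)))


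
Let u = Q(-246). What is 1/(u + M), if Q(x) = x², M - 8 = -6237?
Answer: 1/54287 ≈ 1.8421e-5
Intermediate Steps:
M = -6229 (M = 8 - 6237 = -6229)
u = 60516 (u = (-246)² = 60516)
1/(u + M) = 1/(60516 - 6229) = 1/54287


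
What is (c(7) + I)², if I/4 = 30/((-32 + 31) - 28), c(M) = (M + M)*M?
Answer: 7409284/841 ≈ 8810.1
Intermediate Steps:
c(M) = 2*M² (c(M) = (2*M)*M = 2*M²)
I = -120/29 (I = 4*(30/((-32 + 31) - 28)) = 4*(30/(-1 - 28)) = 4*(30/(-29)) = 4*(30*(-1/29)) = 4*(-30/29) = -120/29 ≈ -4.1379)
(c(7) + I)² = (2*7² - 120/29)² = (2*49 - 120/29)² = (98 - 120/29)² = (2722/29)² = 7409284/841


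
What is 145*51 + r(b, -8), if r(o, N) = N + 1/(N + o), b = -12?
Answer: 147739/20 ≈ 7387.0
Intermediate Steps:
145*51 + r(b, -8) = 145*51 + (1 + (-8)**2 - 8*(-12))/(-8 - 12) = 7395 + (1 + 64 + 96)/(-20) = 7395 - 1/20*161 = 7395 - 161/20 = 147739/20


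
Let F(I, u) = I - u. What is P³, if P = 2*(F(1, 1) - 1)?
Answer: -8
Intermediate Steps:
P = -2 (P = 2*((1 - 1*1) - 1) = 2*((1 - 1) - 1) = 2*(0 - 1) = 2*(-1) = -2)
P³ = (-2)³ = -8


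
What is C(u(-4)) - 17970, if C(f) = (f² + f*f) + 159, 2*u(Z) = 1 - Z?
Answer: -35597/2 ≈ -17799.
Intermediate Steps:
u(Z) = ½ - Z/2 (u(Z) = (1 - Z)/2 = ½ - Z/2)
C(f) = 159 + 2*f² (C(f) = (f² + f²) + 159 = 2*f² + 159 = 159 + 2*f²)
C(u(-4)) - 17970 = (159 + 2*(½ - ½*(-4))²) - 17970 = (159 + 2*(½ + 2)²) - 17970 = (159 + 2*(5/2)²) - 17970 = (159 + 2*(25/4)) - 17970 = (159 + 25/2) - 17970 = 343/2 - 17970 = -35597/2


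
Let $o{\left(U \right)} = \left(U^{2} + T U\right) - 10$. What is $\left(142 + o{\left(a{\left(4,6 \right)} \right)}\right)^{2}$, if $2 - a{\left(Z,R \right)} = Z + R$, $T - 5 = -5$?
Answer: $38416$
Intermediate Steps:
$T = 0$ ($T = 5 - 5 = 0$)
$a{\left(Z,R \right)} = 2 - R - Z$ ($a{\left(Z,R \right)} = 2 - \left(Z + R\right) = 2 - \left(R + Z\right) = 2 - R - Z$)
$o{\left(U \right)} = -10 + U^{2}$ ($o{\left(U \right)} = \left(U^{2} + 0 U\right) - 10 = \left(U^{2} + 0\right) - 10 = U^{2} - 10 = -10 + U^{2}$)
$\left(142 + o{\left(a{\left(4,6 \right)} \right)}\right)^{2} = \left(142 - \left(10 - \left(2 - 6 - 4\right)^{2}\right)\right)^{2} = \left(142 - \left(10 - \left(-8\right)^{2}\right)\right)^{2} = \left(142 + \left(-10 + 64\right)\right)^{2} = \left(142 + 54\right)^{2} = 196^{2} = 38416$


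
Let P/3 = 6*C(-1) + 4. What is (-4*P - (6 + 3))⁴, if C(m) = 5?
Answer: 30237384321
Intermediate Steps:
P = 102 (P = 3*(6*5 + 4) = 3*(30 + 4) = 3*34 = 102)
(-4*P - (6 + 3))⁴ = (-4*102 - (6 + 3))⁴ = (-408 - 1*9)⁴ = (-408 - 9)⁴ = (-417)⁴ = 30237384321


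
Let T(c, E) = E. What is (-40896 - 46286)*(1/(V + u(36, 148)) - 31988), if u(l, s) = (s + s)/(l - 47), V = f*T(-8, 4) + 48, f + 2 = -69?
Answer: 4032573201437/1446 ≈ 2.7888e+9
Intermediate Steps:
f = -71 (f = -2 - 69 = -71)
V = -236 (V = -71*4 + 48 = -284 + 48 = -236)
u(l, s) = 2*s/(-47 + l) (u(l, s) = (2*s)/(-47 + l) = 2*s/(-47 + l))
(-40896 - 46286)*(1/(V + u(36, 148)) - 31988) = (-40896 - 46286)*(1/(-236 + 2*148/(-47 + 36)) - 31988) = -87182*(1/(-236 + 2*148/(-11)) - 31988) = -87182*(1/(-236 + 2*148*(-1/11)) - 31988) = -87182*(1/(-236 - 296/11) - 31988) = -87182*(1/(-2892/11) - 31988) = -87182*(-11/2892 - 31988) = -87182*(-92509307/2892) = 4032573201437/1446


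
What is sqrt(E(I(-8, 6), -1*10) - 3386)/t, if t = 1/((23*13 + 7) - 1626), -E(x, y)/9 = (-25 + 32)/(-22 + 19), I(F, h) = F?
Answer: -1320*I*sqrt(3365) ≈ -76571.0*I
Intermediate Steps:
E(x, y) = 21 (E(x, y) = -9*(-25 + 32)/(-22 + 19) = -63/(-3) = -63*(-1)/3 = -9*(-7/3) = 21)
t = -1/1320 (t = 1/((299 + 7) - 1626) = 1/(306 - 1626) = 1/(-1320) = -1/1320 ≈ -0.00075758)
sqrt(E(I(-8, 6), -1*10) - 3386)/t = sqrt(21 - 3386)/(-1/1320) = sqrt(-3365)*(-1320) = (I*sqrt(3365))*(-1320) = -1320*I*sqrt(3365)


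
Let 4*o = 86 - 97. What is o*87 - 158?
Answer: -1589/4 ≈ -397.25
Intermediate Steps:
o = -11/4 (o = (86 - 97)/4 = (¼)*(-11) = -11/4 ≈ -2.7500)
o*87 - 158 = -11/4*87 - 158 = -957/4 - 158 = -1589/4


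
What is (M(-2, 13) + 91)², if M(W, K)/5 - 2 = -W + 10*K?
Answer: 579121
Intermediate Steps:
M(W, K) = 10 - 5*W + 50*K (M(W, K) = 10 + 5*(-W + 10*K) = 10 + (-5*W + 50*K) = 10 - 5*W + 50*K)
(M(-2, 13) + 91)² = ((10 - 5*(-2) + 50*13) + 91)² = ((10 + 10 + 650) + 91)² = (670 + 91)² = 761² = 579121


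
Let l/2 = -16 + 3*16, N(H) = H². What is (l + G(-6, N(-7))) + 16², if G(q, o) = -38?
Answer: 282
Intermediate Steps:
l = 64 (l = 2*(-16 + 3*16) = 2*(-16 + 48) = 2*32 = 64)
(l + G(-6, N(-7))) + 16² = (64 - 38) + 16² = 26 + 256 = 282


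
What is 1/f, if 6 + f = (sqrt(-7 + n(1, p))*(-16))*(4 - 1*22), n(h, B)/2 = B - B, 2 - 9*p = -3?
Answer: -1/96774 - 8*I*sqrt(7)/16129 ≈ -1.0333e-5 - 0.0013123*I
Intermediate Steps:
p = 5/9 (p = 2/9 - 1/9*(-3) = 2/9 + 1/3 = 5/9 ≈ 0.55556)
n(h, B) = 0 (n(h, B) = 2*(B - B) = 2*0 = 0)
f = -6 + 288*I*sqrt(7) (f = -6 + (sqrt(-7 + 0)*(-16))*(4 - 1*22) = -6 + (sqrt(-7)*(-16))*(4 - 22) = -6 + ((I*sqrt(7))*(-16))*(-18) = -6 - 16*I*sqrt(7)*(-18) = -6 + 288*I*sqrt(7) ≈ -6.0 + 761.98*I)
1/f = 1/(-6 + 288*I*sqrt(7))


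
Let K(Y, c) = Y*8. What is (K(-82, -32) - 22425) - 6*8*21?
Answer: -24089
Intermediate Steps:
K(Y, c) = 8*Y
(K(-82, -32) - 22425) - 6*8*21 = (8*(-82) - 22425) - 6*8*21 = (-656 - 22425) - 48*21 = -23081 - 1008 = -24089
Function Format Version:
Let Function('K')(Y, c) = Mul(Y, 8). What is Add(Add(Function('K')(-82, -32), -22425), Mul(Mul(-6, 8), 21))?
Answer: -24089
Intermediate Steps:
Function('K')(Y, c) = Mul(8, Y)
Add(Add(Function('K')(-82, -32), -22425), Mul(Mul(-6, 8), 21)) = Add(Add(Mul(8, -82), -22425), Mul(Mul(-6, 8), 21)) = Add(Add(-656, -22425), Mul(-48, 21)) = Add(-23081, -1008) = -24089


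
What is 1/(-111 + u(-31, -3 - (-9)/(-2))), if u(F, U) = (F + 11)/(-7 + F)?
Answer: -19/2099 ≈ -0.0090519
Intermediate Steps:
u(F, U) = (11 + F)/(-7 + F)
1/(-111 + u(-31, -3 - (-9)/(-2))) = 1/(-111 + (11 - 31)/(-7 - 31)) = 1/(-111 - 20/(-38)) = 1/(-111 - 1/38*(-20)) = 1/(-111 + 10/19) = 1/(-2099/19) = -19/2099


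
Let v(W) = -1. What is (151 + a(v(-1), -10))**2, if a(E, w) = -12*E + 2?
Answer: 27225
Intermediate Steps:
a(E, w) = 2 - 12*E
(151 + a(v(-1), -10))**2 = (151 + (2 - 12*(-1)))**2 = (151 + (2 + 12))**2 = (151 + 14)**2 = 165**2 = 27225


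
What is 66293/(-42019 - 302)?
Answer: -66293/42321 ≈ -1.5664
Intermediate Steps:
66293/(-42019 - 302) = 66293/(-42321) = 66293*(-1/42321) = -66293/42321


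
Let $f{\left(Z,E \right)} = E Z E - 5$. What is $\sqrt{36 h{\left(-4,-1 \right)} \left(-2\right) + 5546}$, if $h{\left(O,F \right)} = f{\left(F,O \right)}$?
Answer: $\sqrt{7058} \approx 84.012$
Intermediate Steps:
$f{\left(Z,E \right)} = -5 + Z E^{2}$ ($f{\left(Z,E \right)} = Z E^{2} - 5 = -5 + Z E^{2}$)
$h{\left(O,F \right)} = -5 + F O^{2}$
$\sqrt{36 h{\left(-4,-1 \right)} \left(-2\right) + 5546} = \sqrt{36 \left(-5 - \left(-4\right)^{2}\right) \left(-2\right) + 5546} = \sqrt{36 \left(-5 - 16\right) \left(-2\right) + 5546} = \sqrt{36 \left(-21\right) \left(-2\right) + 5546} = \sqrt{\left(-756\right) \left(-2\right) + 5546} = \sqrt{1512 + 5546} = \sqrt{7058}$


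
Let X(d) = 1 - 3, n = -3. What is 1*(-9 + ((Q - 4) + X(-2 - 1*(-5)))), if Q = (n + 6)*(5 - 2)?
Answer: -6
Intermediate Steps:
Q = 9 (Q = (-3 + 6)*(5 - 2) = 3*3 = 9)
X(d) = -2
1*(-9 + ((Q - 4) + X(-2 - 1*(-5)))) = 1*(-9 + ((9 - 4) - 2)) = 1*(-9 + (5 - 2)) = 1*(-9 + 3) = 1*(-6) = -6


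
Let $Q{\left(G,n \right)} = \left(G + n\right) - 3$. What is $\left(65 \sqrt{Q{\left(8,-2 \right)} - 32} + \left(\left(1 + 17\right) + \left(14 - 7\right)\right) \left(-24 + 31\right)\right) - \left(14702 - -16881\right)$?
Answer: $-31408 + 65 i \sqrt{29} \approx -31408.0 + 350.04 i$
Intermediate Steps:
$Q{\left(G,n \right)} = -3 + G + n$
$\left(65 \sqrt{Q{\left(8,-2 \right)} - 32} + \left(\left(1 + 17\right) + \left(14 - 7\right)\right) \left(-24 + 31\right)\right) - \left(14702 - -16881\right) = \left(65 \sqrt{\left(-3 + 8 - 2\right) - 32} + \left(\left(1 + 17\right) + \left(14 - 7\right)\right) \left(-24 + 31\right)\right) - \left(14702 - -16881\right) = \left(65 \sqrt{3 - 32} + \left(18 + \left(14 - 7\right)\right) 7\right) - \left(14702 + 16881\right) = \left(65 \sqrt{-29} + \left(18 + 7\right) 7\right) - 31583 = \left(65 i \sqrt{29} + 25 \cdot 7\right) - 31583 = \left(65 i \sqrt{29} + 175\right) - 31583 = \left(175 + 65 i \sqrt{29}\right) - 31583 = -31408 + 65 i \sqrt{29}$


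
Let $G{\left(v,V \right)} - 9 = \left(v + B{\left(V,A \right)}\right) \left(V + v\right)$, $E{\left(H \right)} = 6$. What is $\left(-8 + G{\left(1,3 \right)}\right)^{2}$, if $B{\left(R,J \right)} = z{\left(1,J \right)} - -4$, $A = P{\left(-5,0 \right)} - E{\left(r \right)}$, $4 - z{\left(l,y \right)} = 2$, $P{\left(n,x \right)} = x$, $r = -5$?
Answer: $841$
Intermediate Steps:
$z{\left(l,y \right)} = 2$ ($z{\left(l,y \right)} = 4 - 2 = 2$)
$A = -6$ ($A = 0 - 6 = -6$)
$B{\left(R,J \right)} = 6$ ($B{\left(R,J \right)} = 2 - -4 = 2 + 4 = 6$)
$G{\left(v,V \right)} = 9 + \left(6 + v\right) \left(V + v\right)$ ($G{\left(v,V \right)} = 9 + \left(v + 6\right) \left(V + v\right) = 9 + \left(6 + v\right) \left(V + v\right)$)
$\left(-8 + G{\left(1,3 \right)}\right)^{2} = \left(-8 + \left(9 + 1^{2} + 6 \cdot 3 + 6 \cdot 1 + 3 \cdot 1\right)\right)^{2} = \left(-8 + \left(9 + 1 + 18 + 6 + 3\right)\right)^{2} = \left(-8 + 37\right)^{2} = 29^{2} = 841$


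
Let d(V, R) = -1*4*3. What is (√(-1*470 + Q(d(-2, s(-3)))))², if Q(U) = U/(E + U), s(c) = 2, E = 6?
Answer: -468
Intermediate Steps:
d(V, R) = -12 (d(V, R) = -4*3 = -12)
Q(U) = U/(6 + U)
(√(-1*470 + Q(d(-2, s(-3)))))² = (√(-1*470 - 12/(6 - 12)))² = (√(-470 - 12/(-6)))² = (√(-470 - 12*(-⅙)))² = (√(-470 + 2))² = (√(-468))² = (6*I*√13)² = -468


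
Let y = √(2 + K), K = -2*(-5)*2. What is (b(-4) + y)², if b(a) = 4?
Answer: (4 + √22)² ≈ 75.523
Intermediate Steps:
K = 20 (K = 10*2 = 20)
y = √22 (y = √(2 + 20) = √22 ≈ 4.6904)
(b(-4) + y)² = (4 + √22)²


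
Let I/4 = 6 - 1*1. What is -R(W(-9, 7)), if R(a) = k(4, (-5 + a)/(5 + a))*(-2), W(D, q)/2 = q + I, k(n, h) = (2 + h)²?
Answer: 55778/3481 ≈ 16.024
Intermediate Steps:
I = 20 (I = 4*(6 - 1*1) = 4*(6 - 1) = 4*5 = 20)
W(D, q) = 40 + 2*q (W(D, q) = 2*(q + 20) = 2*(20 + q) = 40 + 2*q)
R(a) = -2*(2 + (-5 + a)/(5 + a))² (R(a) = (2 + (-5 + a)/(5 + a))²*(-2) = -2*(2 + (-5 + a)/(5 + a))²)
-R(W(-9, 7)) = -(-2)*(5 + 3*(40 + 2*7))²/(5 + (40 + 2*7))² = -(-2)*(5 + 3*(40 + 14))²/(5 + (40 + 14))² = -(-2)*(5 + 3*54)²/(5 + 54)² = -(-2)*(5 + 162)²/59² = -(-2)*167²/3481 = -(-2)*27889/3481 = -1*(-55778/3481) = 55778/3481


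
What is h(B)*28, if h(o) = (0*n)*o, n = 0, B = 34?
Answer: 0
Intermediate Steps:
h(o) = 0 (h(o) = (0*0)*o = 0*o = 0)
h(B)*28 = 0*28 = 0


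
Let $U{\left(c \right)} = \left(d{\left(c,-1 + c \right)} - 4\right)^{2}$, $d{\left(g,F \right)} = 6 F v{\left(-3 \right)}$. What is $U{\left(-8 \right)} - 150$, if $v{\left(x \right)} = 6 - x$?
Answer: $239950$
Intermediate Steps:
$d{\left(g,F \right)} = 54 F$ ($d{\left(g,F \right)} = 6 F \left(6 - -3\right) = 6 F \left(6 + 3\right) = 6 F 9 = 54 F$)
$U{\left(c \right)} = \left(-58 + 54 c\right)^{2}$ ($U{\left(c \right)} = \left(54 \left(-1 + c\right) - 4\right)^{2} = \left(\left(-54 + 54 c\right) - 4\right)^{2} = \left(-58 + 54 c\right)^{2}$)
$U{\left(-8 \right)} - 150 = 4 \left(-29 + 27 \left(-8\right)\right)^{2} - 150 = 4 \left(-29 - 216\right)^{2} - 150 = 4 \left(-245\right)^{2} - 150 = 4 \cdot 60025 - 150 = 240100 - 150 = 239950$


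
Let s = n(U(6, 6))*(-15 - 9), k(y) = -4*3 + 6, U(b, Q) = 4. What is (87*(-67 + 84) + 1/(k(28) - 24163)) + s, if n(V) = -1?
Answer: 36326006/24169 ≈ 1503.0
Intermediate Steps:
k(y) = -6 (k(y) = -12 + 6 = -6)
s = 24 (s = -(-15 - 9) = -1*(-24) = 24)
(87*(-67 + 84) + 1/(k(28) - 24163)) + s = (87*(-67 + 84) + 1/(-6 - 24163)) + 24 = (87*17 + 1/(-24169)) + 24 = (1479 - 1/24169) + 24 = 35745950/24169 + 24 = 36326006/24169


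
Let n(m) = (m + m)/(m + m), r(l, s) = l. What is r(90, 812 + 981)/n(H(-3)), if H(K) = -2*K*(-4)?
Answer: 90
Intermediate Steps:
H(K) = 8*K
n(m) = 1 (n(m) = (2*m)/((2*m)) = (2*m)*(1/(2*m)) = 1)
r(90, 812 + 981)/n(H(-3)) = 90/1 = 90*1 = 90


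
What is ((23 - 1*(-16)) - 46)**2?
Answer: 49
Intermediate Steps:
((23 - 1*(-16)) - 46)**2 = ((23 + 16) - 46)**2 = (39 - 46)**2 = (-7)**2 = 49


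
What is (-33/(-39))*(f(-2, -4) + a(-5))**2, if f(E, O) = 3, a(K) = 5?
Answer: 704/13 ≈ 54.154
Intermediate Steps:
(-33/(-39))*(f(-2, -4) + a(-5))**2 = (-33/(-39))*(3 + 5)**2 = -33*(-1/39)*8**2 = (11/13)*64 = 704/13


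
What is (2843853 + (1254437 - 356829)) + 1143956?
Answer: 4885417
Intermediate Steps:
(2843853 + (1254437 - 356829)) + 1143956 = (2843853 + 897608) + 1143956 = 3741461 + 1143956 = 4885417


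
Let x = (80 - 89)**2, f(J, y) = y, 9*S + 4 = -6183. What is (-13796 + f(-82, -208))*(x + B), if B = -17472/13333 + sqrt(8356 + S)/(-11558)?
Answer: -14879264004/13333 + 2334*sqrt(69017)/5779 ≈ -1.1159e+6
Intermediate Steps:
S = -6187/9 (S = -4/9 + (1/9)*(-6183) = -4/9 - 687 = -6187/9 ≈ -687.44)
x = 81 (x = (-9)**2 = 81)
B = -17472/13333 - sqrt(69017)/34674 (B = -17472/13333 + sqrt(8356 - 6187/9)/(-11558) = -17472*1/13333 + sqrt(69017/9)*(-1/11558) = -17472/13333 + (sqrt(69017)/3)*(-1/11558) = -17472/13333 - sqrt(69017)/34674 ≈ -1.3180)
(-13796 + f(-82, -208))*(x + B) = (-13796 - 208)*(81 + (-17472/13333 - sqrt(69017)/34674)) = -14004*(1062501/13333 - sqrt(69017)/34674) = -14879264004/13333 + 2334*sqrt(69017)/5779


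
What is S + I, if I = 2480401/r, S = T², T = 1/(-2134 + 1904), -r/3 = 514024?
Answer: -4686131101/2913414600 ≈ -1.6085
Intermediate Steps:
r = -1542072 (r = -3*514024 = -1542072)
T = -1/230 (T = 1/(-230) = -1/230 ≈ -0.0043478)
S = 1/52900 (S = (-1/230)² = 1/52900 ≈ 1.8904e-5)
I = -354343/220296 (I = 2480401/(-1542072) = 2480401*(-1/1542072) = -354343/220296 ≈ -1.6085)
S + I = 1/52900 - 354343/220296 = -4686131101/2913414600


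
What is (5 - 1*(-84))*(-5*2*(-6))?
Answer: 5340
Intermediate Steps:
(5 - 1*(-84))*(-5*2*(-6)) = (5 + 84)*(-10*(-6)) = 89*60 = 5340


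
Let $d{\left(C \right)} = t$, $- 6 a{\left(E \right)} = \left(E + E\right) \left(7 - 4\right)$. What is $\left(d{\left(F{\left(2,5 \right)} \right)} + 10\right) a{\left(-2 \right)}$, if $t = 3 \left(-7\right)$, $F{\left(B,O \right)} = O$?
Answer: $-22$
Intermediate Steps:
$t = -21$
$a{\left(E \right)} = - E$ ($a{\left(E \right)} = - \frac{\left(E + E\right) \left(7 - 4\right)}{6} = - \frac{2 E 3}{6} = - \frac{6 E}{6} = - E$)
$d{\left(C \right)} = -21$
$\left(d{\left(F{\left(2,5 \right)} \right)} + 10\right) a{\left(-2 \right)} = \left(-21 + 10\right) \left(\left(-1\right) \left(-2\right)\right) = \left(-11\right) 2 = -22$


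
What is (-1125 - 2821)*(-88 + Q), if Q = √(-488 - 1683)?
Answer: 347248 - 3946*I*√2171 ≈ 3.4725e+5 - 1.8386e+5*I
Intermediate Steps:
Q = I*√2171 (Q = √(-2171) = I*√2171 ≈ 46.594*I)
(-1125 - 2821)*(-88 + Q) = (-1125 - 2821)*(-88 + I*√2171) = -3946*(-88 + I*√2171) = 347248 - 3946*I*√2171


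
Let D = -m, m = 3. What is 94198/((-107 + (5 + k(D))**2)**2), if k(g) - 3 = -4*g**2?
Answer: 94198/458329 ≈ 0.20552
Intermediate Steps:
D = -3 (D = -1*3 = -3)
k(g) = 3 - 4*g**2
94198/((-107 + (5 + k(D))**2)**2) = 94198/((-107 + (5 + (3 - 4*(-3)**2))**2)**2) = 94198/((-107 + (5 + (3 - 4*9))**2)**2) = 94198/((-107 + (5 + (3 - 36))**2)**2) = 94198/((-107 + (5 - 33)**2)**2) = 94198/((-107 + (-28)**2)**2) = 94198/((-107 + 784)**2) = 94198/(677**2) = 94198/458329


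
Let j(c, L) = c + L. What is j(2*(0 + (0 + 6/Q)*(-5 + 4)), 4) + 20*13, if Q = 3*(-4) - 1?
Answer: 3444/13 ≈ 264.92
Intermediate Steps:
Q = -13 (Q = -12 - 1 = -13)
j(c, L) = L + c
j(2*(0 + (0 + 6/Q)*(-5 + 4)), 4) + 20*13 = (4 + 2*(0 + (0 + 6/(-13))*(-5 + 4))) + 20*13 = (4 + 2*(0 + (0 + 6*(-1/13))*(-1))) + 260 = (4 + 2*(0 + (0 - 6/13)*(-1))) + 260 = (4 + 2*(0 - 6/13*(-1))) + 260 = (4 + 2*(0 + 6/13)) + 260 = (4 + 2*(6/13)) + 260 = (4 + 12/13) + 260 = 64/13 + 260 = 3444/13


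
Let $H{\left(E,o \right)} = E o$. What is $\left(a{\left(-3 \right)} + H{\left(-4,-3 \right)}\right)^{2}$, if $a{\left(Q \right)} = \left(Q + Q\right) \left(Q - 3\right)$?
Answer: $2304$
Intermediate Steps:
$a{\left(Q \right)} = 2 Q \left(-3 + Q\right)$
$\left(a{\left(-3 \right)} + H{\left(-4,-3 \right)}\right)^{2} = \left(2 \left(-3\right) \left(-3 - 3\right) - -12\right)^{2} = \left(2 \left(-3\right) \left(-6\right) + 12\right)^{2} = \left(36 + 12\right)^{2} = 48^{2} = 2304$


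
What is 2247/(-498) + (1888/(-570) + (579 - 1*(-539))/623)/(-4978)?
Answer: -330986494849/73361109570 ≈ -4.5117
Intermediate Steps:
2247/(-498) + (1888/(-570) + (579 - 1*(-539))/623)/(-4978) = 2247*(-1/498) + (1888*(-1/570) + (579 + 539)*(1/623))*(-1/4978) = -749/166 + (-944/285 + 1118*(1/623))*(-1/4978) = -749/166 + (-944/285 + 1118/623)*(-1/4978) = -749/166 - 269482/177555*(-1/4978) = -749/166 + 134741/441934395 = -330986494849/73361109570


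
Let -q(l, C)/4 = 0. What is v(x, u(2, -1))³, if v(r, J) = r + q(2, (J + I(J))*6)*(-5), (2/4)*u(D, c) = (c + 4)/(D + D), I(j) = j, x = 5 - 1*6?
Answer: -1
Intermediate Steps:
x = -1 (x = 5 - 6 = -1)
q(l, C) = 0 (q(l, C) = -4*0 = 0)
u(D, c) = (4 + c)/D (u(D, c) = 2*((c + 4)/(D + D)) = 2*((4 + c)/((2*D))) = 2*((4 + c)*(1/(2*D))) = 2*((4 + c)/(2*D)) = (4 + c)/D)
v(r, J) = r (v(r, J) = r + 0*(-5) = r + 0 = r)
v(x, u(2, -1))³ = (-1)³ = -1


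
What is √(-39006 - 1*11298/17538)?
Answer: I*√333269998583/2923 ≈ 197.5*I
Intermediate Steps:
√(-39006 - 1*11298/17538) = √(-39006 - 11298*1/17538) = √(-39006 - 1883/2923) = √(-114016421/2923) = I*√333269998583/2923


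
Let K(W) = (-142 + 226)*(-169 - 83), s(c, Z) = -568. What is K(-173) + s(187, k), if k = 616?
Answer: -21736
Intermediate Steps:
K(W) = -21168 (K(W) = 84*(-252) = -21168)
K(-173) + s(187, k) = -21168 - 568 = -21736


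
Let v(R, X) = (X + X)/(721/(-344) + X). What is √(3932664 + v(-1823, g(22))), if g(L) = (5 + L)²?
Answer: 2*√61474946392973490/250055 ≈ 1983.1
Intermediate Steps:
v(R, X) = 2*X/(-721/344 + X) (v(R, X) = (2*X)/(721*(-1/344) + X) = (2*X)/(-721/344 + X) = 2*X/(-721/344 + X))
√(3932664 + v(-1823, g(22))) = √(3932664 + 688*(5 + 22)²/(-721 + 344*(5 + 22)²)) = √(3932664 + 688*27²/(-721 + 344*27²)) = √(3932664 + 688*729/(-721 + 344*729)) = √(3932664 + 688*729/(-721 + 250776)) = √(3932664 + 688*729/250055) = √(3932664 + 688*729*(1/250055)) = √(3932664 + 501552/250055) = √(983382798072/250055) = 2*√61474946392973490/250055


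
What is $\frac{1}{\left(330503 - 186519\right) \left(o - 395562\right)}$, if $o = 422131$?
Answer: $\frac{1}{3825510896} \approx 2.614 \cdot 10^{-10}$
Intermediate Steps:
$\frac{1}{\left(330503 - 186519\right) \left(o - 395562\right)} = \frac{1}{\left(330503 - 186519\right) \left(422131 - 395562\right)} = \frac{1}{143984 \cdot 26569} = \frac{1}{3825510896}$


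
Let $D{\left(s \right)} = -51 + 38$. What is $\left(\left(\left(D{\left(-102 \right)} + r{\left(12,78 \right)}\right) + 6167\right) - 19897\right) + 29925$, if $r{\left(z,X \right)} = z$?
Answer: $16194$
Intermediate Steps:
$D{\left(s \right)} = -13$
$\left(\left(\left(D{\left(-102 \right)} + r{\left(12,78 \right)}\right) + 6167\right) - 19897\right) + 29925 = \left(\left(\left(-13 + 12\right) + 6167\right) - 19897\right) + 29925 = \left(\left(-1 + 6167\right) - 19897\right) + 29925 = \left(6166 - 19897\right) + 29925 = -13731 + 29925 = 16194$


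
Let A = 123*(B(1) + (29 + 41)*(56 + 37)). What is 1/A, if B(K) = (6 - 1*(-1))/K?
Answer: 1/801591 ≈ 1.2475e-6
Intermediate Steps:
B(K) = 7/K (B(K) = (6 + 1)/K = 7/K)
A = 801591 (A = 123*(7/1 + (29 + 41)*(56 + 37)) = 123*(7*1 + 70*93) = 123*(7 + 6510) = 123*6517 = 801591)
1/A = 1/801591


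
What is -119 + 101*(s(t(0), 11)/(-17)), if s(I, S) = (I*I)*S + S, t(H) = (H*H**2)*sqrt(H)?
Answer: -3134/17 ≈ -184.35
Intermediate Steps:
t(H) = H**(7/2) (t(H) = H**3*sqrt(H) = H**(7/2))
s(I, S) = S + S*I**2 (s(I, S) = I**2*S + S = S*I**2 + S = S + S*I**2)
-119 + 101*(s(t(0), 11)/(-17)) = -119 + 101*((11*(1 + (0**(7/2))**2))/(-17)) = -119 + 101*((11*(1 + 0**2))*(-1/17)) = -119 + 101*((11*(1 + 0))*(-1/17)) = -119 + 101*((11*1)*(-1/17)) = -119 + 101*(11*(-1/17)) = -119 + 101*(-11/17) = -119 - 1111/17 = -3134/17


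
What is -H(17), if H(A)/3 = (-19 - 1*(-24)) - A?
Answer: 36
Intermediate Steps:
H(A) = 15 - 3*A (H(A) = 3*((-19 - 1*(-24)) - A) = 3*((-19 + 24) - A) = 3*(5 - A) = 15 - 3*A)
-H(17) = -(15 - 3*17) = -(15 - 51) = -1*(-36) = 36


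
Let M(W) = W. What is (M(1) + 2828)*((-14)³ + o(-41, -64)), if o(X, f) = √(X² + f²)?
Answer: -7762776 + 2829*√5777 ≈ -7.5478e+6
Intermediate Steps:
(M(1) + 2828)*((-14)³ + o(-41, -64)) = (1 + 2828)*((-14)³ + √((-41)² + (-64)²)) = 2829*(-2744 + √(1681 + 4096)) = 2829*(-2744 + √5777) = -7762776 + 2829*√5777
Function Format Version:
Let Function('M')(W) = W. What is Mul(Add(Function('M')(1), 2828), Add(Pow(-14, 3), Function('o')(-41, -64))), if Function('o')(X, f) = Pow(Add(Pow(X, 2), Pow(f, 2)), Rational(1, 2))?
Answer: Add(-7762776, Mul(2829, Pow(5777, Rational(1, 2)))) ≈ -7.5478e+6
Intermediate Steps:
Mul(Add(Function('M')(1), 2828), Add(Pow(-14, 3), Function('o')(-41, -64))) = Mul(Add(1, 2828), Add(Pow(-14, 3), Pow(Add(Pow(-41, 2), Pow(-64, 2)), Rational(1, 2)))) = Mul(2829, Add(-2744, Pow(Add(1681, 4096), Rational(1, 2)))) = Mul(2829, Add(-2744, Pow(5777, Rational(1, 2)))) = Add(-7762776, Mul(2829, Pow(5777, Rational(1, 2))))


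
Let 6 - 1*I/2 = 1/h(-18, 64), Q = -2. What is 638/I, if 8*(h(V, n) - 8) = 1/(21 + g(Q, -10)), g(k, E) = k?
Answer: 35293/650 ≈ 54.297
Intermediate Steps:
h(V, n) = 1217/152 (h(V, n) = 8 + 1/(8*(21 - 2)) = 8 + (1/8)/19 = 8 + (1/8)*(1/19) = 8 + 1/152 = 1217/152)
I = 14300/1217 (I = 12 - 2/1217/152 = 12 - 2*152/1217 = 12 - 304/1217 = 14300/1217 ≈ 11.750)
638/I = 638/(14300/1217) = 638*(1217/14300) = 35293/650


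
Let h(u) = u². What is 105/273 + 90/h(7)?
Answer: 1415/637 ≈ 2.2214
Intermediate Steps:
105/273 + 90/h(7) = 105/273 + 90/(7²) = 105*(1/273) + 90/49 = 5/13 + 90*(1/49) = 5/13 + 90/49 = 1415/637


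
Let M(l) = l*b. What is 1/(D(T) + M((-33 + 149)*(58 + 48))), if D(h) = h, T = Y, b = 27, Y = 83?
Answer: 1/332075 ≈ 3.0114e-6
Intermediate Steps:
T = 83
M(l) = 27*l (M(l) = l*27 = 27*l)
1/(D(T) + M((-33 + 149)*(58 + 48))) = 1/(83 + 27*((-33 + 149)*(58 + 48))) = 1/(83 + 27*(116*106)) = 1/(83 + 27*12296) = 1/(83 + 331992) = 1/332075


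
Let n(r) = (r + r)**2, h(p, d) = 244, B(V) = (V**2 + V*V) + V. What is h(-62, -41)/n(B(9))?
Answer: 61/29241 ≈ 0.0020861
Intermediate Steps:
B(V) = V + 2*V**2 (B(V) = (V**2 + V**2) + V = 2*V**2 + V = V + 2*V**2)
n(r) = 4*r**2 (n(r) = (2*r)**2 = 4*r**2)
h(-62, -41)/n(B(9)) = 244/((4*(9*(1 + 2*9))**2)) = 244/((4*(9*(1 + 18))**2)) = 244/((4*(9*19)**2)) = 244/((4*171**2)) = 244/((4*29241)) = 244/116964 = 244*(1/116964) = 61/29241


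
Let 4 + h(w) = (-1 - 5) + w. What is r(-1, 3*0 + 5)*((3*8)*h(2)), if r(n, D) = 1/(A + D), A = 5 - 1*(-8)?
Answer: -32/3 ≈ -10.667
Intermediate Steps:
h(w) = -10 + w (h(w) = -4 + ((-1 - 5) + w) = -4 + (-6 + w) = -10 + w)
A = 13 (A = 5 + 8 = 13)
r(n, D) = 1/(13 + D)
r(-1, 3*0 + 5)*((3*8)*h(2)) = ((3*8)*(-10 + 2))/(13 + (3*0 + 5)) = (24*(-8))/(13 + (0 + 5)) = -192/(13 + 5) = -192/18 = (1/18)*(-192) = -32/3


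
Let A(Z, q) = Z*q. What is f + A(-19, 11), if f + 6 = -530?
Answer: -745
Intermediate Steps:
f = -536 (f = -6 - 530 = -536)
f + A(-19, 11) = -536 - 19*11 = -536 - 209 = -745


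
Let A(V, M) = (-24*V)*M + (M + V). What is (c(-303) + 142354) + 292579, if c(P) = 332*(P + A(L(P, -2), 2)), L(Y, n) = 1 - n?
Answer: 288189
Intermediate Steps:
A(V, M) = M + V - 24*M*V (A(V, M) = -24*M*V + (M + V) = M + V - 24*M*V)
c(P) = -46148 + 332*P (c(P) = 332*(P + (2 + (1 - 1*(-2)) - 24*2*(1 - 1*(-2)))) = 332*(P + (2 + (1 + 2) - 24*2*(1 + 2))) = 332*(P + (2 + 3 - 24*2*3)) = 332*(P + (2 + 3 - 144)) = 332*(P - 139) = 332*(-139 + P) = -46148 + 332*P)
(c(-303) + 142354) + 292579 = ((-46148 + 332*(-303)) + 142354) + 292579 = ((-46148 - 100596) + 142354) + 292579 = (-146744 + 142354) + 292579 = -4390 + 292579 = 288189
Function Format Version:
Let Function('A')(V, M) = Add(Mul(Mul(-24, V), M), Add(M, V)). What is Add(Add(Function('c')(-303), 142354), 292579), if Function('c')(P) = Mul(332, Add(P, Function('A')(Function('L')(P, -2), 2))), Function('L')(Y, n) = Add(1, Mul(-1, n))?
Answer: 288189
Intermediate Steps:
Function('A')(V, M) = Add(M, V, Mul(-24, M, V)) (Function('A')(V, M) = Add(Mul(-24, M, V), Add(M, V)) = Add(M, V, Mul(-24, M, V)))
Function('c')(P) = Add(-46148, Mul(332, P)) (Function('c')(P) = Mul(332, Add(P, Add(2, Add(1, Mul(-1, -2)), Mul(-24, 2, Add(1, Mul(-1, -2)))))) = Mul(332, Add(P, Add(2, Add(1, 2), Mul(-24, 2, Add(1, 2))))) = Mul(332, Add(P, Add(2, 3, Mul(-24, 2, 3)))) = Mul(332, Add(P, Add(2, 3, -144))) = Mul(332, Add(P, -139)) = Mul(332, Add(-139, P)) = Add(-46148, Mul(332, P)))
Add(Add(Function('c')(-303), 142354), 292579) = Add(Add(Add(-46148, Mul(332, -303)), 142354), 292579) = Add(Add(Add(-46148, -100596), 142354), 292579) = Add(Add(-146744, 142354), 292579) = Add(-4390, 292579) = 288189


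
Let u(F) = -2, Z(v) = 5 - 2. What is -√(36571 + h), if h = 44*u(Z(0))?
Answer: -√36483 ≈ -191.01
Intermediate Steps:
Z(v) = 3
h = -88 (h = 44*(-2) = -88)
-√(36571 + h) = -√(36571 - 88) = -√36483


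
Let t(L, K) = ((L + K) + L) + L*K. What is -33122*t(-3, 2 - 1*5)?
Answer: 0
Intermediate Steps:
t(L, K) = K + 2*L + K*L (t(L, K) = ((K + L) + L) + K*L = (K + 2*L) + K*L = K + 2*L + K*L)
-33122*t(-3, 2 - 1*5) = -33122*((2 - 1*5) + 2*(-3) + (2 - 1*5)*(-3)) = -33122*((2 - 5) - 6 + (2 - 5)*(-3)) = -33122*(-3 - 6 - 3*(-3)) = -33122*(-3 - 6 + 9) = -33122*0 = 0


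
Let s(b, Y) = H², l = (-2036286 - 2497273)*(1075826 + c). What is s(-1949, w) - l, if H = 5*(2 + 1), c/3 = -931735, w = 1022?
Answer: -7794906139636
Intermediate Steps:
c = -2795205 (c = 3*(-931735) = -2795205)
l = 7794906139861 (l = (-2036286 - 2497273)*(1075826 - 2795205) = -4533559*(-1719379) = 7794906139861)
H = 15 (H = 5*3 = 15)
s(b, Y) = 225 (s(b, Y) = 15² = 225)
s(-1949, w) - l = 225 - 1*7794906139861 = 225 - 7794906139861 = -7794906139636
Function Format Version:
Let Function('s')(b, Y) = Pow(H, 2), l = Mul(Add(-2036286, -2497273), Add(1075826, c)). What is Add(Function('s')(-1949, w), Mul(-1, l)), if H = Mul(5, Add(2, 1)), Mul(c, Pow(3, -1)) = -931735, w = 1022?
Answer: -7794906139636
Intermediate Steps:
c = -2795205 (c = Mul(3, -931735) = -2795205)
l = 7794906139861 (l = Mul(Add(-2036286, -2497273), Add(1075826, -2795205)) = Mul(-4533559, -1719379) = 7794906139861)
H = 15 (H = Mul(5, 3) = 15)
Function('s')(b, Y) = 225 (Function('s')(b, Y) = Pow(15, 2) = 225)
Add(Function('s')(-1949, w), Mul(-1, l)) = Add(225, Mul(-1, 7794906139861)) = Add(225, -7794906139861) = -7794906139636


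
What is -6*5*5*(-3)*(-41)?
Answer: -18450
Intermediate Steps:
-6*5*5*(-3)*(-41) = -150*(-3)*(-41) = -6*(-75)*(-41) = 450*(-41) = -18450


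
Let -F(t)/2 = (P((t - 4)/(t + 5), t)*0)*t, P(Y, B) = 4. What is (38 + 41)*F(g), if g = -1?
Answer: 0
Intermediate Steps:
F(t) = 0 (F(t) = -2*4*0*t = -0*t = -2*0 = 0)
(38 + 41)*F(g) = (38 + 41)*0 = 79*0 = 0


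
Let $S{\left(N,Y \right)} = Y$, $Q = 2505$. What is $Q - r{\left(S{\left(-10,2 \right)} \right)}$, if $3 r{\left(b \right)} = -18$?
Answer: $2511$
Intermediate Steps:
$r{\left(b \right)} = -6$ ($r{\left(b \right)} = \frac{1}{3} \left(-18\right) = -6$)
$Q - r{\left(S{\left(-10,2 \right)} \right)} = 2505 - -6 = 2505 + 6 = 2511$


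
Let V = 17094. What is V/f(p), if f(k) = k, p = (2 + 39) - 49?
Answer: -8547/4 ≈ -2136.8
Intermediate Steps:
p = -8 (p = 41 - 49 = -8)
V/f(p) = 17094/(-8) = 17094*(-1/8) = -8547/4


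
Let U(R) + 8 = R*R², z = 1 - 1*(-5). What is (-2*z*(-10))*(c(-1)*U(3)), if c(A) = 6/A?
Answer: -13680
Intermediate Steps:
z = 6 (z = 1 + 5 = 6)
U(R) = -8 + R³ (U(R) = -8 + R*R² = -8 + R³)
(-2*z*(-10))*(c(-1)*U(3)) = (-2*6*(-10))*((6/(-1))*(-8 + 3³)) = (-12*(-10))*((6*(-1))*(-8 + 27)) = 120*(-6*19) = 120*(-114) = -13680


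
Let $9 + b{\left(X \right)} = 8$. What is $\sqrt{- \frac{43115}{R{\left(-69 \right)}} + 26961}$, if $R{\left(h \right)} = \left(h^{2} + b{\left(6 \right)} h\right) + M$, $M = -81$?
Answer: $\frac{\sqrt{607846706826}}{4749} \approx 164.17$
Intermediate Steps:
$b{\left(X \right)} = -1$ ($b{\left(X \right)} = -9 + 8 = -1$)
$R{\left(h \right)} = -81 + h^{2} - h$ ($R{\left(h \right)} = \left(h^{2} - h\right) - 81 = -81 + h^{2} - h$)
$\sqrt{- \frac{43115}{R{\left(-69 \right)}} + 26961} = \sqrt{- \frac{43115}{-81 + \left(-69\right)^{2} - -69} + 26961} = \sqrt{- \frac{43115}{-81 + 4761 + 69} + 26961} = \sqrt{- \frac{43115}{4749} + 26961} = \sqrt{\frac{127994674}{4749}} = \frac{\sqrt{607846706826}}{4749}$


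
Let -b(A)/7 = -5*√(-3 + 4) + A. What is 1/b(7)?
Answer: -1/14 ≈ -0.071429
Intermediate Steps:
b(A) = 35 - 7*A (b(A) = -7*(-5*√(-3 + 4) + A) = -7*(-5*√1 + A) = -7*(-5*1 + A) = -7*(-5 + A) = 35 - 7*A)
1/b(7) = 1/(35 - 7*7) = 1/(35 - 49) = 1/(-14) = -1/14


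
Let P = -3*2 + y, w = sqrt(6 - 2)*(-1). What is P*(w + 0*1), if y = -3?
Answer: 18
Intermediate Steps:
w = -2 (w = sqrt(4)*(-1) = 2*(-1) = -2)
P = -9 (P = -3*2 - 3 = -6 - 3 = -9)
P*(w + 0*1) = -9*(-2 + 0*1) = -9*(-2 + 0) = -9*(-2) = 18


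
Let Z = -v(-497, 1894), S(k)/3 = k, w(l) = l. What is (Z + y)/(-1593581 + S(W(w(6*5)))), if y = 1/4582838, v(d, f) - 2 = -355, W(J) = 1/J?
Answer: -8088709075/36515615522971 ≈ -0.00022151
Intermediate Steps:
v(d, f) = -353 (v(d, f) = 2 - 355 = -353)
y = 1/4582838 ≈ 2.1821e-7
S(k) = 3*k
Z = 353 (Z = -1*(-353) = 353)
(Z + y)/(-1593581 + S(W(w(6*5)))) = (353 + 1/4582838)/(-1593581 + 3/((6*5))) = 1617741815/(4582838*(-1593581 + 3/30)) = 1617741815/(4582838*(-1593581 + 3*(1/30))) = 1617741815/(4582838*(-1593581 + ⅒)) = 1617741815/(4582838*(-15935809/10)) = (1617741815/4582838)*(-10/15935809) = -8088709075/36515615522971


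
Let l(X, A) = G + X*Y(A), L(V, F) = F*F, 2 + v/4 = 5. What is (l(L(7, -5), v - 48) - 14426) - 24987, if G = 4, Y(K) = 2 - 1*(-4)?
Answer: -39259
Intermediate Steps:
v = 12 (v = -8 + 4*5 = -8 + 20 = 12)
Y(K) = 6 (Y(K) = 2 + 4 = 6)
L(V, F) = F²
l(X, A) = 4 + 6*X (l(X, A) = 4 + X*6 = 4 + 6*X)
(l(L(7, -5), v - 48) - 14426) - 24987 = ((4 + 6*(-5)²) - 14426) - 24987 = ((4 + 6*25) - 14426) - 24987 = ((4 + 150) - 14426) - 24987 = (154 - 14426) - 24987 = -14272 - 24987 = -39259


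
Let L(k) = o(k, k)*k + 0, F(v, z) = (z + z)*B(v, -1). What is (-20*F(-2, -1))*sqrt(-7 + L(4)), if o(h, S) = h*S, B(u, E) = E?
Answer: -40*sqrt(57) ≈ -301.99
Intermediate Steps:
o(h, S) = S*h
F(v, z) = -2*z (F(v, z) = (z + z)*(-1) = (2*z)*(-1) = -2*z)
L(k) = k**3 (L(k) = (k*k)*k + 0 = k**2*k + 0 = k**3 + 0 = k**3)
(-20*F(-2, -1))*sqrt(-7 + L(4)) = (-(-40)*(-1))*sqrt(-7 + 4**3) = (-20*2)*sqrt(-7 + 64) = -40*sqrt(57)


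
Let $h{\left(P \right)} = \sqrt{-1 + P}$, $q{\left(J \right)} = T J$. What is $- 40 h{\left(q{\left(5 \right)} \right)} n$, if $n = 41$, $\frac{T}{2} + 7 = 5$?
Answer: $- 1640 i \sqrt{21} \approx - 7515.4 i$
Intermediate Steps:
$T = -4$ ($T = -14 + 2 \cdot 5 = -14 + 10 = -4$)
$q{\left(J \right)} = - 4 J$
$- 40 h{\left(q{\left(5 \right)} \right)} n = - 40 \sqrt{-1 - 20} \cdot 41 = - 40 \sqrt{-21} \cdot 41 = - 40 i \sqrt{21} \cdot 41 = - 1640 i \sqrt{21}$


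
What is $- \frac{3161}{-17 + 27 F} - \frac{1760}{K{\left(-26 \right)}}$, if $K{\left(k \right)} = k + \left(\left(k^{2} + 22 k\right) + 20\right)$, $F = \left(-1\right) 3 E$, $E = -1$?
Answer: $- \frac{211209}{3136} \approx -67.35$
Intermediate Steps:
$F = 3$ ($F = \left(-1\right) 3 \left(-1\right) = \left(-3\right) \left(-1\right) = 3$)
$K{\left(k \right)} = 20 + k^{2} + 23 k$ ($K{\left(k \right)} = k + \left(20 + k^{2} + 22 k\right) = 20 + k^{2} + 23 k$)
$- \frac{3161}{-17 + 27 F} - \frac{1760}{K{\left(-26 \right)}} = - \frac{3161}{-17 + 27 \cdot 3} - \frac{1760}{20 + \left(-26\right)^{2} + 23 \left(-26\right)} = - \frac{3161}{-17 + 81} - \frac{1760}{20 + 676 - 598} = - \frac{3161}{64} - \frac{1760}{98} = \left(-3161\right) \frac{1}{64} - \frac{880}{49} = - \frac{3161}{64} - \frac{880}{49} = - \frac{211209}{3136}$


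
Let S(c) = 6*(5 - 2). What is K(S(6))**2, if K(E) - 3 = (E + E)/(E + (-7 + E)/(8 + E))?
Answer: 5631129/229441 ≈ 24.543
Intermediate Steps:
S(c) = 18 (S(c) = 6*3 = 18)
K(E) = 3 + 2*E/(E + (-7 + E)/(8 + E)) (K(E) = 3 + (E + E)/(E + (-7 + E)/(8 + E)) = 3 + (2*E)/(E + (-7 + E)/(8 + E)) = 3 + 2*E/(E + (-7 + E)/(8 + E)))
K(S(6))**2 = ((-21 + 5*18**2 + 43*18)/(-7 + 18**2 + 9*18))**2 = ((-21 + 5*324 + 774)/(-7 + 324 + 162))**2 = ((-21 + 1620 + 774)/479)**2 = ((1/479)*2373)**2 = (2373/479)**2 = 5631129/229441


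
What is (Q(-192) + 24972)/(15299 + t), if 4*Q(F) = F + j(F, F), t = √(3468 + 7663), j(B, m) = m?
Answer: 63429654/39008045 - 4146*√11131/39008045 ≈ 1.6149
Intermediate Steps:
t = √11131 ≈ 105.50
Q(F) = F/2 (Q(F) = (F + F)/4 = (2*F)/4 = F/2)
(Q(-192) + 24972)/(15299 + t) = ((½)*(-192) + 24972)/(15299 + √11131) = (-96 + 24972)/(15299 + √11131) = 24876/(15299 + √11131)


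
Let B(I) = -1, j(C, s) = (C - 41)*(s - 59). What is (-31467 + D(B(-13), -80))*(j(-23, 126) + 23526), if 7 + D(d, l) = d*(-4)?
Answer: -605419860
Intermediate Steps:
j(C, s) = (-59 + s)*(-41 + C) (j(C, s) = (-41 + C)*(-59 + s) = (-59 + s)*(-41 + C))
D(d, l) = -7 - 4*d (D(d, l) = -7 + d*(-4) = -7 - 4*d)
(-31467 + D(B(-13), -80))*(j(-23, 126) + 23526) = (-31467 + (-7 - 4*(-1)))*((2419 - 59*(-23) - 41*126 - 23*126) + 23526) = (-31467 + (-7 + 4))*((2419 + 1357 - 5166 - 2898) + 23526) = (-31467 - 3)*(-4288 + 23526) = -31470*19238 = -605419860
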